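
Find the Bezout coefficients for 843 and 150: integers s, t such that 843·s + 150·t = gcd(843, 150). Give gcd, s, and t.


Euclidean algorithm on (843, 150) — divide until remainder is 0:
  843 = 5 · 150 + 93
  150 = 1 · 93 + 57
  93 = 1 · 57 + 36
  57 = 1 · 36 + 21
  36 = 1 · 21 + 15
  21 = 1 · 15 + 6
  15 = 2 · 6 + 3
  6 = 2 · 3 + 0
gcd(843, 150) = 3.
Track Bezout coefficients alongside the remainders: start with r₀ = 843 = a·1 + b·0 (s = 1, t = 0) and r₁ = 150 = a·0 + b·1 (s = 0, t = 1); each new remainder r_{k+1} = r_{k-1} − q_k·r_k inherits s_{k+1} = s_{k-1} − q_k·s_k, t_{k+1} = t_{k-1} − q_k·t_k, so r_k = a·s_k + b·t_k at every step:
  q = 5: r = 93, s = 1 − 5·0 = 1, t = 0 − 5·1 = -5  (check: 843·1 + 150·(-5) = 93)
  q = 1: r = 57, s = 0 − 1·1 = -1, t = 1 − 1·(-5) = 6  (check: 843·(-1) + 150·6 = 57)
  q = 1: r = 36, s = 1 − 1·(-1) = 2, t = -5 − 1·6 = -11  (check: 843·2 + 150·(-11) = 36)
  q = 1: r = 21, s = -1 − 1·2 = -3, t = 6 − 1·(-11) = 17  (check: 843·(-3) + 150·17 = 21)
  q = 1: r = 15, s = 2 − 1·(-3) = 5, t = -11 − 1·17 = -28  (check: 843·5 + 150·(-28) = 15)
  q = 1: r = 6, s = -3 − 1·5 = -8, t = 17 − 1·(-28) = 45  (check: 843·(-8) + 150·45 = 6)
  q = 2: r = 3, s = 5 − 2·(-8) = 21, t = -28 − 2·45 = -118  (check: 843·21 + 150·(-118) = 3)
The row with r = 3 (the gcd) gives the Bezout coefficients s = 21, t = -118.
Result: 843 · (21) + 150 · (-118) = 3.

gcd(843, 150) = 3; s = 21, t = -118 (check: 843·21 + 150·(-118) = 3).


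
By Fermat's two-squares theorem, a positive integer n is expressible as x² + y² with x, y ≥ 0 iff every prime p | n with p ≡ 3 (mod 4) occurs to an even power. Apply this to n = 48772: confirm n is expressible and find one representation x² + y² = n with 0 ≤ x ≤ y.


Step 1: Factor n = 48772 = 2^2 · 89 · 137.
Step 2: Check the mod-4 condition on each prime factor: 2 = 2 (special); 89 ≡ 1 (mod 4), exponent 1; 137 ≡ 1 (mod 4), exponent 1.
All primes ≡ 3 (mod 4) appear to even exponent (or don't appear), so by the two-squares theorem n IS expressible as a sum of two squares.
Step 3: Build a representation. Group n = k² · m with k = 2 and m = 89 · 137 = 12193 (a product of primes ≡ 1 (mod 4)); a representation of m scales to one of n via (k·x)² + (k·y)² = k²(x² + y²). Each prime p ≡ 1 (mod 4) is itself a sum of two squares; find a² by testing p − a² for a perfect square:
  89: 89 − 1² = 88, 89 − 2² = 85, 89 − 3² = 80, 89 − 4² = 73, 89 − 5² = 64 = 8² ⇒ 89 = 5² + 8².
  137: 137 − 1² = 136, 137 − 2² = 133, 137 − 3² = 128, 137 − 4² = 121 = 11² ⇒ 137 = 4² + 11².
  Combine using the Brahmagupta–Fibonacci identity (a² + b²)(c² + d²) = (ac − bd)² + (ad + bc)² = (ac + bd)² + (ad − bc)²:
  89 · 137 = 12193: from (5² + 8²)(4² + 11²), take (5·4 − 8·11, 5·11 + 8·4) = (20 − 88, 55 + 32) = (-68, 87); dropping signs (only squares matter) gives (68, 87); check 68² + 87² = 4624 + 7569 = 12193 ✓.
  Scale by k = 2: (2·68, 2·87) = (136, 174).
Step 4: Order so x ≤ y and verify: 136² + 174² = 18496 + 30276 = 48772 = n. ✓

n = 48772 = 136² + 174² (one valid representation with x ≤ y).


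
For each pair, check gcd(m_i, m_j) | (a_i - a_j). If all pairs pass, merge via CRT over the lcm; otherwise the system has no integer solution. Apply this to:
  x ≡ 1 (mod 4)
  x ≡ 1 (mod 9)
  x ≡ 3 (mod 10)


Moduli 4, 9, 10 are not pairwise coprime, so CRT works modulo lcm(m_i) when all pairwise compatibility conditions hold.
Pairwise compatibility: gcd(m_i, m_j) must divide a_i - a_j for every pair.
Merge one congruence at a time:
  Start: x ≡ 1 (mod 4).
  Combine with x ≡ 1 (mod 9): gcd(4, 9) = 1; 1 - 1 = 0, which IS divisible by 1, so compatible.
    Write x = 1 + 4·t and substitute into x ≡ 1 (mod 9): 4·t ≡ 1 − 1 = 0 (mod 9).
    The inverse of 4 mod 9 is 7 (since 4·7 = 28 = 3·9 + 1), so t ≡ 7·0 = 0 ≡ 0 (mod 9).
    Then x = 1 + 4·0 = 1, valid modulo lcm(4, 9) = 36: x ≡ 1 (mod 36).
  Combine with x ≡ 3 (mod 10): gcd(36, 10) = 2; 3 - 1 = 2, which IS divisible by 2, so compatible.
    Write x = 1 + 36·t and substitute into x ≡ 3 (mod 10): 36·t ≡ 3 − 1 = 2 (mod 10).
    Divide the congruence (and modulus) by g = 2: 18·t ≡ 1 (mod 5).
    Reduce coefficients mod 5: 3·t ≡ 1 (mod 5).
    The inverse of 3 mod 5 is 2 (since 3·2 = 6 = 1·5 + 1), so t ≡ 2·1 = 2 ≡ 2 (mod 5).
    Then x = 1 + 36·2 = 73, valid modulo lcm(36, 10) = 180: x ≡ 73 (mod 180).
Verify: 73 mod 4 = 1, 73 mod 9 = 1, 73 mod 10 = 3.

x ≡ 73 (mod 180).


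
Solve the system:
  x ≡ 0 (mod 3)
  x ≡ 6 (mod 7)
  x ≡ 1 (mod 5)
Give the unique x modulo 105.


Moduli 3, 7, 5 are pairwise coprime; by CRT there is a unique solution modulo M = 3 · 7 · 5 = 105.
Solve pairwise, accumulating the modulus:
  Start with x ≡ 0 (mod 3).
  Combine with x ≡ 6 (mod 7): since gcd(3, 7) = 1, we get a unique residue mod 21.
    Write x = 0 + 3·t and substitute into x ≡ 6 (mod 7): 3·t ≡ 6 − 0 = 6 (mod 7).
    The inverse of 3 mod 7 is 5 (since 3·5 = 15 = 2·7 + 1), so t ≡ 5·6 = 30 ≡ 2 (mod 7).
    Then x = 0 + 3·2 = 6, valid modulo lcm(3, 7) = 21: x ≡ 6 (mod 21).
  Combine with x ≡ 1 (mod 5): since gcd(21, 5) = 1, we get a unique residue mod 105.
    Write x = 6 + 21·t and substitute into x ≡ 1 (mod 5): 21·t ≡ 1 − 6 = -5 (mod 5).
    Reduce coefficients mod 5: 1·t ≡ 0 (mod 5).
    So t ≡ 0 (mod 5).
    Then x = 6 + 21·0 = 6, valid modulo lcm(21, 5) = 105: x ≡ 6 (mod 105).
Verify: 6 mod 3 = 0 ✓, 6 mod 7 = 6 ✓, 6 mod 5 = 1 ✓.

x ≡ 6 (mod 105).


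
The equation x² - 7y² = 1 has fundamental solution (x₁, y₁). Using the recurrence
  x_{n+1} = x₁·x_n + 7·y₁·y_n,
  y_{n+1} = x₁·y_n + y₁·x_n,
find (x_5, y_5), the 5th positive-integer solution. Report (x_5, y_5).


Step 1: Find the fundamental solution (x₁, y₁) of x² - 7y² = 1.
  Expand √7 as a continued fraction. a₀ = ⌊√7⌋ = 2; iterate m_{k+1} = d_k·a_k − m_k, d_{k+1} = (7 − m_{k+1}²)/d_k, a_{k+1} = ⌊(a₀ + m_{k+1})/d_{k+1}⌋ (starting m₀ = 0, d₀ = 1), with convergents p_k = a_k·p_{k-1} + p_{k-2}, q_k = a_k·q_{k-1} + q_{k-2} (p₋₁ = 1, q₋₁ = 0):
  k = 0: a₀ = 2; p₀/q₀ = 2/1; p₀² − 7·q₀² = 4 − 7 = -3.
  k = 1: m = 2, d = 3, a = ⌊(2 + 2)/3⌋ = 1; p/q = (1·2 + 1)/(1·1 + 0) = 3/1; p² − 7·q² = 9 − 7 = 2.
  k = 2: m = 1, d = 2, a = ⌊(2 + 1)/2⌋ = 1; p/q = (1·3 + 2)/(1·1 + 1) = 5/2; p² − 7·q² = 25 − 28 = -3.
  k = 3: m = 1, d = 3, a = ⌊(2 + 1)/3⌋ = 1; p/q = (1·5 + 3)/(1·2 + 1) = 8/3; p² − 7·q² = 64 − 63 = 1.
  The first convergent with p² − 7·q² = 1 gives the fundamental solution (x₁, y₁) = (8, 3).
Step 2: Apply the recurrence (x_{n+1}, y_{n+1}) = (x₁x_n + 7y₁y_n, x₁y_n + y₁x_n) repeatedly.
  From (x_1, y_1) = (8, 3): x_2 = 8·8 + 7·3·3 = 127; y_2 = 8·3 + 3·8 = 48.
  From (x_2, y_2) = (127, 48): x_3 = 8·127 + 7·3·48 = 2024; y_3 = 8·48 + 3·127 = 765.
  From (x_3, y_3) = (2024, 765): x_4 = 8·2024 + 7·3·765 = 32257; y_4 = 8·765 + 3·2024 = 12192.
  From (x_4, y_4) = (32257, 12192): x_5 = 8·32257 + 7·3·12192 = 514088; y_5 = 8·12192 + 3·32257 = 194307.
Step 3: Verify x_5² - 7·y_5² = 264286471744 - 264286471743 = 1 (should be 1). ✓

(x_1, y_1) = (8, 3); (x_5, y_5) = (514088, 194307).


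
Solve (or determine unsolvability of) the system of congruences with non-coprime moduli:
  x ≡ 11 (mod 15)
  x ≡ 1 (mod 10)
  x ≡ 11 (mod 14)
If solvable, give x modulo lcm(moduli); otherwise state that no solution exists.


Moduli 15, 10, 14 are not pairwise coprime, so CRT works modulo lcm(m_i) when all pairwise compatibility conditions hold.
Pairwise compatibility: gcd(m_i, m_j) must divide a_i - a_j for every pair.
Merge one congruence at a time:
  Start: x ≡ 11 (mod 15).
  Combine with x ≡ 1 (mod 10): gcd(15, 10) = 5; 1 - 11 = -10, which IS divisible by 5, so compatible.
    Write x = 11 + 15·t and substitute into x ≡ 1 (mod 10): 15·t ≡ 1 − 11 = -10 (mod 10).
    Divide the congruence (and modulus) by g = 5: 3·t ≡ -2 (mod 2).
    Reduce coefficients mod 2: 1·t ≡ 0 (mod 2).
    So t ≡ 0 (mod 2).
    Then x = 11 + 15·0 = 11, valid modulo lcm(15, 10) = 30: x ≡ 11 (mod 30).
  Combine with x ≡ 11 (mod 14): gcd(30, 14) = 2; 11 - 11 = 0, which IS divisible by 2, so compatible.
    Write x = 11 + 30·t and substitute into x ≡ 11 (mod 14): 30·t ≡ 11 − 11 = 0 (mod 14).
    Divide the congruence (and modulus) by g = 2: 15·t ≡ 0 (mod 7).
    Reduce coefficients mod 7: 1·t ≡ 0 (mod 7).
    So t ≡ 0 (mod 7).
    Then x = 11 + 30·0 = 11, valid modulo lcm(30, 14) = 210: x ≡ 11 (mod 210).
Verify: 11 mod 15 = 11, 11 mod 10 = 1, 11 mod 14 = 11.

x ≡ 11 (mod 210).


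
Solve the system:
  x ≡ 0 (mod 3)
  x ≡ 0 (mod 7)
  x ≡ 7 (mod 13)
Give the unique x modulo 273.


Moduli 3, 7, 13 are pairwise coprime; by CRT there is a unique solution modulo M = 3 · 7 · 13 = 273.
Solve pairwise, accumulating the modulus:
  Start with x ≡ 0 (mod 3).
  Combine with x ≡ 0 (mod 7): since gcd(3, 7) = 1, we get a unique residue mod 21.
    Write x = 0 + 3·t and substitute into x ≡ 0 (mod 7): 3·t ≡ 0 − 0 = 0 (mod 7).
    The inverse of 3 mod 7 is 5 (since 3·5 = 15 = 2·7 + 1), so t ≡ 5·0 = 0 ≡ 0 (mod 7).
    Then x = 0 + 3·0 = 0, valid modulo lcm(3, 7) = 21: x ≡ 0 (mod 21).
  Combine with x ≡ 7 (mod 13): since gcd(21, 13) = 1, we get a unique residue mod 273.
    Write x = 0 + 21·t and substitute into x ≡ 7 (mod 13): 21·t ≡ 7 − 0 = 7 (mod 13).
    Reduce coefficients mod 13: 8·t ≡ 7 (mod 13).
    The inverse of 8 mod 13 is 5 (since 8·5 = 40 = 3·13 + 1), so t ≡ 5·7 = 35 ≡ 9 (mod 13).
    Then x = 0 + 21·9 = 189, valid modulo lcm(21, 13) = 273: x ≡ 189 (mod 273).
Verify: 189 mod 3 = 0 ✓, 189 mod 7 = 0 ✓, 189 mod 13 = 7 ✓.

x ≡ 189 (mod 273).


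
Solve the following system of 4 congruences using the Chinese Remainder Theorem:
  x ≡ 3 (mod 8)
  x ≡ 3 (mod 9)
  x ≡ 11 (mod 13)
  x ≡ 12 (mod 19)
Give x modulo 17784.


Product of moduli M = 8 · 9 · 13 · 19 = 17784.
Merge one congruence at a time:
  Start: x ≡ 3 (mod 8).
  Combine with x ≡ 3 (mod 9); new modulus lcm = 72.
    Write x = 3 + 8·t and substitute into x ≡ 3 (mod 9): 8·t ≡ 3 − 3 = 0 (mod 9).
    The inverse of 8 mod 9 is 8 (since 8·8 = 64 = 7·9 + 1), so t ≡ 8·0 = 0 ≡ 0 (mod 9).
    Then x = 3 + 8·0 = 3, valid modulo lcm(8, 9) = 72: x ≡ 3 (mod 72).
  Combine with x ≡ 11 (mod 13); new modulus lcm = 936.
    Write x = 3 + 72·t and substitute into x ≡ 11 (mod 13): 72·t ≡ 11 − 3 = 8 (mod 13).
    Reduce coefficients mod 13: 7·t ≡ 8 (mod 13).
    The inverse of 7 mod 13 is 2 (since 7·2 = 14 = 1·13 + 1), so t ≡ 2·8 = 16 ≡ 3 (mod 13).
    Then x = 3 + 72·3 = 219, valid modulo lcm(72, 13) = 936: x ≡ 219 (mod 936).
  Combine with x ≡ 12 (mod 19); new modulus lcm = 17784.
    Write x = 219 + 936·t and substitute into x ≡ 12 (mod 19): 936·t ≡ 12 − 219 = -207 (mod 19).
    Reduce coefficients mod 19: 5·t ≡ 2 (mod 19).
    The inverse of 5 mod 19 is 4 (since 5·4 = 20 = 1·19 + 1), so t ≡ 4·2 = 8 ≡ 8 (mod 19).
    Then x = 219 + 936·8 = 7707, valid modulo lcm(936, 19) = 17784: x ≡ 7707 (mod 17784).
Verify against each original: 7707 mod 8 = 3, 7707 mod 9 = 3, 7707 mod 13 = 11, 7707 mod 19 = 12.

x ≡ 7707 (mod 17784).


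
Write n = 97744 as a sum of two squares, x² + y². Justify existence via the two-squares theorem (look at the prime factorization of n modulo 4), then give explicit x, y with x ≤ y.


Step 1: Factor n = 97744 = 2^4 · 41 · 149.
Step 2: Check the mod-4 condition on each prime factor: 2 = 2 (special); 41 ≡ 1 (mod 4), exponent 1; 149 ≡ 1 (mod 4), exponent 1.
All primes ≡ 3 (mod 4) appear to even exponent (or don't appear), so by the two-squares theorem n IS expressible as a sum of two squares.
Step 3: Build a representation. Group n = k² · m with k = 4 and m = 41 · 149 = 6109 (a product of primes ≡ 1 (mod 4)); a representation of m scales to one of n via (k·x)² + (k·y)² = k²(x² + y²). Each prime p ≡ 1 (mod 4) is itself a sum of two squares; find a² by testing p − a² for a perfect square:
  41: 41 − 1² = 40, 41 − 2² = 37, 41 − 3² = 32, 41 − 4² = 25 = 5² ⇒ 41 = 4² + 5².
  149: 149 − 1² = 148, 149 − 2² = 145, 149 − 3² = 140, 149 − 4² = 133, 149 − 5² = 124, 149 − 6² = 113, 149 − 7² = 100 = 10² ⇒ 149 = 7² + 10².
  Combine using the Brahmagupta–Fibonacci identity (a² + b²)(c² + d²) = (ac − bd)² + (ad + bc)² = (ac + bd)² + (ad − bc)²:
  41 · 149 = 6109: from (4² + 5²)(7² + 10²), take (4·7 − 5·10, 4·10 + 5·7) = (28 − 50, 40 + 35) = (-22, 75); dropping signs (only squares matter) gives (22, 75); check 22² + 75² = 484 + 5625 = 6109 ✓.
  Scale by k = 4: (4·22, 4·75) = (88, 300).
Step 4: Order so x ≤ y and verify: 88² + 300² = 7744 + 90000 = 97744 = n. ✓

n = 97744 = 88² + 300² (one valid representation with x ≤ y).


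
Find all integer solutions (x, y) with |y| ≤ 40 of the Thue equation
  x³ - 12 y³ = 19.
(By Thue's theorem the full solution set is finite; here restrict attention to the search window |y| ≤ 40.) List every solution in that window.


The equation is x³ - 12y³ = 19. For fixed y, x³ = 12·y³ + 19, so a solution requires the RHS to be a perfect cube.
Strategy: iterate y from -40 to 40, compute RHS = 12·y³ + 19, and check whether it is a (positive or negative) perfect cube.
Check small values of y:
  y = 0: RHS = 19 is not a perfect cube.
  y = 1: RHS = 31 is not a perfect cube.
  y = -1: RHS = 7 is not a perfect cube.
  y = 2: RHS = 115 is not a perfect cube.
  y = -2: RHS = -77 is not a perfect cube.
  y = 3: RHS = 343 = (7)³ ⇒ x = 7 works.
  y = -3: RHS = -305 is not a perfect cube.
Continuing the search up to |y| = 40 finds no further solutions beyond those listed.
Collected solutions: (7, 3).

Solutions (with |y| ≤ 40): (7, 3).


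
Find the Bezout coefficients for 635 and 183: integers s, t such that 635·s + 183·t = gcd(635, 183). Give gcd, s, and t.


Euclidean algorithm on (635, 183) — divide until remainder is 0:
  635 = 3 · 183 + 86
  183 = 2 · 86 + 11
  86 = 7 · 11 + 9
  11 = 1 · 9 + 2
  9 = 4 · 2 + 1
  2 = 2 · 1 + 0
gcd(635, 183) = 1.
Track Bezout coefficients alongside the remainders: start with r₀ = 635 = a·1 + b·0 (s = 1, t = 0) and r₁ = 183 = a·0 + b·1 (s = 0, t = 1); each new remainder r_{k+1} = r_{k-1} − q_k·r_k inherits s_{k+1} = s_{k-1} − q_k·s_k, t_{k+1} = t_{k-1} − q_k·t_k, so r_k = a·s_k + b·t_k at every step:
  q = 3: r = 86, s = 1 − 3·0 = 1, t = 0 − 3·1 = -3  (check: 635·1 + 183·(-3) = 86)
  q = 2: r = 11, s = 0 − 2·1 = -2, t = 1 − 2·(-3) = 7  (check: 635·(-2) + 183·7 = 11)
  q = 7: r = 9, s = 1 − 7·(-2) = 15, t = -3 − 7·7 = -52  (check: 635·15 + 183·(-52) = 9)
  q = 1: r = 2, s = -2 − 1·15 = -17, t = 7 − 1·(-52) = 59  (check: 635·(-17) + 183·59 = 2)
  q = 4: r = 1, s = 15 − 4·(-17) = 83, t = -52 − 4·59 = -288  (check: 635·83 + 183·(-288) = 1)
The row with r = 1 (the gcd) gives the Bezout coefficients s = 83, t = -288.
Result: 635 · (83) + 183 · (-288) = 1.

gcd(635, 183) = 1; s = 83, t = -288 (check: 635·83 + 183·(-288) = 1).


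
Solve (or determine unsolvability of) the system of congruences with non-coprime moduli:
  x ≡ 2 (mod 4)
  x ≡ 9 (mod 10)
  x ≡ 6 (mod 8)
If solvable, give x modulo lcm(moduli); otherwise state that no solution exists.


Moduli 4, 10, 8 are not pairwise coprime, so CRT works modulo lcm(m_i) when all pairwise compatibility conditions hold.
Pairwise compatibility: gcd(m_i, m_j) must divide a_i - a_j for every pair.
Merge one congruence at a time:
  Start: x ≡ 2 (mod 4).
  Combine with x ≡ 9 (mod 10): gcd(4, 10) = 2, and 9 - 2 = 7 is NOT divisible by 2.
    ⇒ system is inconsistent (no integer solution).

No solution (the system is inconsistent).


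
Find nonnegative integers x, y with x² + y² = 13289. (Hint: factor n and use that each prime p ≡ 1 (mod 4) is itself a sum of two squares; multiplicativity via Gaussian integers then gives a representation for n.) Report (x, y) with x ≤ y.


Step 1: Factor n = 13289 = 97 · 137.
Step 2: Check the mod-4 condition on each prime factor: 97 ≡ 1 (mod 4), exponent 1; 137 ≡ 1 (mod 4), exponent 1.
All primes ≡ 3 (mod 4) appear to even exponent (or don't appear), so by the two-squares theorem n IS expressible as a sum of two squares.
Step 3: Build a representation. Here n = 97 · 137 is a product of primes ≡ 1 (mod 4). Each prime p ≡ 1 (mod 4) is itself a sum of two squares; find a² by testing p − a² for a perfect square:
  97: 97 − 1² = 96, 97 − 2² = 93, 97 − 3² = 88, 97 − 4² = 81 = 9² ⇒ 97 = 4² + 9².
  137: 137 − 1² = 136, 137 − 2² = 133, 137 − 3² = 128, 137 − 4² = 121 = 11² ⇒ 137 = 4² + 11².
  Combine using the Brahmagupta–Fibonacci identity (a² + b²)(c² + d²) = (ac − bd)² + (ad + bc)² = (ac + bd)² + (ad − bc)²:
  97 · 137 = 13289: from (4² + 9²)(4² + 11²), take (4·4 − 9·11, 4·11 + 9·4) = (16 − 99, 44 + 36) = (-83, 80); dropping signs (only squares matter) gives (83, 80); check 83² + 80² = 6889 + 6400 = 13289 ✓.
Step 4: Order so x ≤ y and verify: 80² + 83² = 6400 + 6889 = 13289 = n. ✓

n = 13289 = 80² + 83² (one valid representation with x ≤ y).


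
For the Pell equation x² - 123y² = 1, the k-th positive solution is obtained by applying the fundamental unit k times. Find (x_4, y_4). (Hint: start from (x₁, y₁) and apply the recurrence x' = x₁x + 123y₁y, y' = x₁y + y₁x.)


Step 1: Find the fundamental solution (x₁, y₁) of x² - 123y² = 1.
  Expand √123 as a continued fraction. a₀ = ⌊√123⌋ = 11; iterate m_{k+1} = d_k·a_k − m_k, d_{k+1} = (123 − m_{k+1}²)/d_k, a_{k+1} = ⌊(a₀ + m_{k+1})/d_{k+1}⌋ (starting m₀ = 0, d₀ = 1), with convergents p_k = a_k·p_{k-1} + p_{k-2}, q_k = a_k·q_{k-1} + q_{k-2} (p₋₁ = 1, q₋₁ = 0):
  k = 0: a₀ = 11; p₀/q₀ = 11/1; p₀² − 123·q₀² = 121 − 123 = -2.
  k = 1: m = 11, d = 2, a = ⌊(11 + 11)/2⌋ = 11; p/q = (11·11 + 1)/(11·1 + 0) = 122/11; p² − 123·q² = 14884 − 14883 = 1.
  The first convergent with p² − 123·q² = 1 gives the fundamental solution (x₁, y₁) = (122, 11).
Step 2: Apply the recurrence (x_{n+1}, y_{n+1}) = (x₁x_n + 123y₁y_n, x₁y_n + y₁x_n) repeatedly.
  From (x_1, y_1) = (122, 11): x_2 = 122·122 + 123·11·11 = 29767; y_2 = 122·11 + 11·122 = 2684.
  From (x_2, y_2) = (29767, 2684): x_3 = 122·29767 + 123·11·2684 = 7263026; y_3 = 122·2684 + 11·29767 = 654885.
  From (x_3, y_3) = (7263026, 654885): x_4 = 122·7263026 + 123·11·654885 = 1772148577; y_4 = 122·654885 + 11·7263026 = 159789256.
Step 3: Verify x_4² - 123·y_4² = 3140510578963124929 - 3140510578963124928 = 1 (should be 1). ✓

(x_1, y_1) = (122, 11); (x_4, y_4) = (1772148577, 159789256).


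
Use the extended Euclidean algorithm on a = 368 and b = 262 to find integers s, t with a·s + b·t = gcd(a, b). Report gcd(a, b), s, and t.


Euclidean algorithm on (368, 262) — divide until remainder is 0:
  368 = 1 · 262 + 106
  262 = 2 · 106 + 50
  106 = 2 · 50 + 6
  50 = 8 · 6 + 2
  6 = 3 · 2 + 0
gcd(368, 262) = 2.
Track Bezout coefficients alongside the remainders: start with r₀ = 368 = a·1 + b·0 (s = 1, t = 0) and r₁ = 262 = a·0 + b·1 (s = 0, t = 1); each new remainder r_{k+1} = r_{k-1} − q_k·r_k inherits s_{k+1} = s_{k-1} − q_k·s_k, t_{k+1} = t_{k-1} − q_k·t_k, so r_k = a·s_k + b·t_k at every step:
  q = 1: r = 106, s = 1 − 1·0 = 1, t = 0 − 1·1 = -1  (check: 368·1 + 262·(-1) = 106)
  q = 2: r = 50, s = 0 − 2·1 = -2, t = 1 − 2·(-1) = 3  (check: 368·(-2) + 262·3 = 50)
  q = 2: r = 6, s = 1 − 2·(-2) = 5, t = -1 − 2·3 = -7  (check: 368·5 + 262·(-7) = 6)
  q = 8: r = 2, s = -2 − 8·5 = -42, t = 3 − 8·(-7) = 59  (check: 368·(-42) + 262·59 = 2)
The row with r = 2 (the gcd) gives the Bezout coefficients s = -42, t = 59.
Result: 368 · (-42) + 262 · (59) = 2.

gcd(368, 262) = 2; s = -42, t = 59 (check: 368·(-42) + 262·59 = 2).


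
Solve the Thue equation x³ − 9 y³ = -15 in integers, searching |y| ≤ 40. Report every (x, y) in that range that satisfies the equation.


The equation is x³ - 9y³ = -15. For fixed y, x³ = 9·y³ − 15, so a solution requires the RHS to be a perfect cube.
Strategy: iterate y from -40 to 40, compute RHS = 9·y³ − 15, and check whether it is a (positive or negative) perfect cube.
Check small values of y:
  y = 0: RHS = -15 is not a perfect cube.
  y = 1: RHS = -6 is not a perfect cube.
  y = -1: RHS = -24 is not a perfect cube.
  y = 2: RHS = 57 is not a perfect cube.
  y = -2: RHS = -87 is not a perfect cube.
  y = 3: RHS = 228 is not a perfect cube.
  y = -3: RHS = -258 is not a perfect cube.
Continuing the search up to |y| = 40 finds no solutions either.
No (x, y) in the scanned range satisfies the equation.

No integer solutions with |y| ≤ 40.


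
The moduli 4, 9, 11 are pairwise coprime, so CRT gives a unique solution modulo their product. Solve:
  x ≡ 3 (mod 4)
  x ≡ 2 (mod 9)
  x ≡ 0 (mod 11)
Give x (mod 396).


Moduli 4, 9, 11 are pairwise coprime; by CRT there is a unique solution modulo M = 4 · 9 · 11 = 396.
Solve pairwise, accumulating the modulus:
  Start with x ≡ 3 (mod 4).
  Combine with x ≡ 2 (mod 9): since gcd(4, 9) = 1, we get a unique residue mod 36.
    Write x = 3 + 4·t and substitute into x ≡ 2 (mod 9): 4·t ≡ 2 − 3 = -1 (mod 9).
    Reduce coefficients mod 9: 4·t ≡ 8 (mod 9).
    The inverse of 4 mod 9 is 7 (since 4·7 = 28 = 3·9 + 1), so t ≡ 7·8 = 56 ≡ 2 (mod 9).
    Then x = 3 + 4·2 = 11, valid modulo lcm(4, 9) = 36: x ≡ 11 (mod 36).
  Combine with x ≡ 0 (mod 11): since gcd(36, 11) = 1, we get a unique residue mod 396.
    Write x = 11 + 36·t and substitute into x ≡ 0 (mod 11): 36·t ≡ 0 − 11 = -11 (mod 11).
    Reduce coefficients mod 11: 3·t ≡ 0 (mod 11).
    The inverse of 3 mod 11 is 4 (since 3·4 = 12 = 1·11 + 1), so t ≡ 4·0 = 0 ≡ 0 (mod 11).
    Then x = 11 + 36·0 = 11, valid modulo lcm(36, 11) = 396: x ≡ 11 (mod 396).
Verify: 11 mod 4 = 3 ✓, 11 mod 9 = 2 ✓, 11 mod 11 = 0 ✓.

x ≡ 11 (mod 396).


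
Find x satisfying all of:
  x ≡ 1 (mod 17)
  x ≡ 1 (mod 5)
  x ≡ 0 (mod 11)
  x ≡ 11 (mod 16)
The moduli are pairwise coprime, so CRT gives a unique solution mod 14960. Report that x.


Product of moduli M = 17 · 5 · 11 · 16 = 14960.
Merge one congruence at a time:
  Start: x ≡ 1 (mod 17).
  Combine with x ≡ 1 (mod 5); new modulus lcm = 85.
    Write x = 1 + 17·t and substitute into x ≡ 1 (mod 5): 17·t ≡ 1 − 1 = 0 (mod 5).
    Reduce coefficients mod 5: 2·t ≡ 0 (mod 5).
    The inverse of 2 mod 5 is 3 (since 2·3 = 6 = 1·5 + 1), so t ≡ 3·0 = 0 ≡ 0 (mod 5).
    Then x = 1 + 17·0 = 1, valid modulo lcm(17, 5) = 85: x ≡ 1 (mod 85).
  Combine with x ≡ 0 (mod 11); new modulus lcm = 935.
    Write x = 1 + 85·t and substitute into x ≡ 0 (mod 11): 85·t ≡ 0 − 1 = -1 (mod 11).
    Reduce coefficients mod 11: 8·t ≡ 10 (mod 11).
    The inverse of 8 mod 11 is 7 (since 8·7 = 56 = 5·11 + 1), so t ≡ 7·10 = 70 ≡ 4 (mod 11).
    Then x = 1 + 85·4 = 341, valid modulo lcm(85, 11) = 935: x ≡ 341 (mod 935).
  Combine with x ≡ 11 (mod 16); new modulus lcm = 14960.
    Write x = 341 + 935·t and substitute into x ≡ 11 (mod 16): 935·t ≡ 11 − 341 = -330 (mod 16).
    Reduce coefficients mod 16: 7·t ≡ 6 (mod 16).
    The inverse of 7 mod 16 is 7 (since 7·7 = 49 = 3·16 + 1), so t ≡ 7·6 = 42 ≡ 10 (mod 16).
    Then x = 341 + 935·10 = 9691, valid modulo lcm(935, 16) = 14960: x ≡ 9691 (mod 14960).
Verify against each original: 9691 mod 17 = 1, 9691 mod 5 = 1, 9691 mod 11 = 0, 9691 mod 16 = 11.

x ≡ 9691 (mod 14960).


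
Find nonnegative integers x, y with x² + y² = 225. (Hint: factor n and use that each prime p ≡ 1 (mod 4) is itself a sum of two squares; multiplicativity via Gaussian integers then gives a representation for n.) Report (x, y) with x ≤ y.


Step 1: Factor n = 225 = 3^2 · 5^2.
Step 2: Check the mod-4 condition on each prime factor: 3 ≡ 3 (mod 4), exponent 2 (must be even); 5 ≡ 1 (mod 4), exponent 2.
All primes ≡ 3 (mod 4) appear to even exponent (or don't appear), so by the two-squares theorem n IS expressible as a sum of two squares.
Step 3: Build a representation. Group n = k² · m with k = 3 and m = 5 · 5 = 25 (a product of primes ≡ 1 (mod 4)); a representation of m scales to one of n via (k·x)² + (k·y)² = k²(x² + y²). Each prime p ≡ 1 (mod 4) is itself a sum of two squares; find a² by testing p − a² for a perfect square:
  5: 5 − 1² = 4 = 2² ⇒ 5 = 1² + 2².
  Combine using the Brahmagupta–Fibonacci identity (a² + b²)(c² + d²) = (ac − bd)² + (ad + bc)² = (ac + bd)² + (ad − bc)²:
  5 · 5 = 25: from (1² + 2²)(1² + 2²), take (1·1 − 2·2, 1·2 + 2·1) = (1 − 4, 2 + 2) = (-3, 4); dropping signs (only squares matter) gives (3, 4); check 3² + 4² = 9 + 16 = 25 ✓.
  Scale by k = 3: (3·3, 3·4) = (9, 12).
Step 4: Order so x ≤ y and verify: 9² + 12² = 81 + 144 = 225 = n. ✓

n = 225 = 9² + 12² (one valid representation with x ≤ y).


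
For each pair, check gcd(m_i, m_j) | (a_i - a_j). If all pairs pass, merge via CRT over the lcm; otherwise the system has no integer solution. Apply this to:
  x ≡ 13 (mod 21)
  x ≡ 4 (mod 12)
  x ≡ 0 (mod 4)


Moduli 21, 12, 4 are not pairwise coprime, so CRT works modulo lcm(m_i) when all pairwise compatibility conditions hold.
Pairwise compatibility: gcd(m_i, m_j) must divide a_i - a_j for every pair.
Merge one congruence at a time:
  Start: x ≡ 13 (mod 21).
  Combine with x ≡ 4 (mod 12): gcd(21, 12) = 3; 4 - 13 = -9, which IS divisible by 3, so compatible.
    Write x = 13 + 21·t and substitute into x ≡ 4 (mod 12): 21·t ≡ 4 − 13 = -9 (mod 12).
    Divide the congruence (and modulus) by g = 3: 7·t ≡ -3 (mod 4).
    Reduce coefficients mod 4: 3·t ≡ 1 (mod 4).
    The inverse of 3 mod 4 is 3 (since 3·3 = 9 = 2·4 + 1), so t ≡ 3·1 = 3 ≡ 3 (mod 4).
    Then x = 13 + 21·3 = 76, valid modulo lcm(21, 12) = 84: x ≡ 76 (mod 84).
  Combine with x ≡ 0 (mod 4): gcd(84, 4) = 4; 0 - 76 = -76, which IS divisible by 4, so compatible.
    Write x = 76 + 84·t and substitute into x ≡ 0 (mod 4): 84·t ≡ 0 − 76 = -76 (mod 4).
    Divide the congruence (and modulus) by g = 4: 21·t ≡ -19 (mod 1).
    Modulo 1 every t works; take t = 0.
    Then x = 76 + 84·0 = 76, valid modulo lcm(84, 4) = 84: x ≡ 76 (mod 84).
Verify: 76 mod 21 = 13, 76 mod 12 = 4, 76 mod 4 = 0.

x ≡ 76 (mod 84).


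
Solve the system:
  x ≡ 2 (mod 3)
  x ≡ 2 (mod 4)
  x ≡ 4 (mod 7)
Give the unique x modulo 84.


Moduli 3, 4, 7 are pairwise coprime; by CRT there is a unique solution modulo M = 3 · 4 · 7 = 84.
Solve pairwise, accumulating the modulus:
  Start with x ≡ 2 (mod 3).
  Combine with x ≡ 2 (mod 4): since gcd(3, 4) = 1, we get a unique residue mod 12.
    Write x = 2 + 3·t and substitute into x ≡ 2 (mod 4): 3·t ≡ 2 − 2 = 0 (mod 4).
    The inverse of 3 mod 4 is 3 (since 3·3 = 9 = 2·4 + 1), so t ≡ 3·0 = 0 ≡ 0 (mod 4).
    Then x = 2 + 3·0 = 2, valid modulo lcm(3, 4) = 12: x ≡ 2 (mod 12).
  Combine with x ≡ 4 (mod 7): since gcd(12, 7) = 1, we get a unique residue mod 84.
    Write x = 2 + 12·t and substitute into x ≡ 4 (mod 7): 12·t ≡ 4 − 2 = 2 (mod 7).
    Reduce coefficients mod 7: 5·t ≡ 2 (mod 7).
    The inverse of 5 mod 7 is 3 (since 5·3 = 15 = 2·7 + 1), so t ≡ 3·2 = 6 ≡ 6 (mod 7).
    Then x = 2 + 12·6 = 74, valid modulo lcm(12, 7) = 84: x ≡ 74 (mod 84).
Verify: 74 mod 3 = 2 ✓, 74 mod 4 = 2 ✓, 74 mod 7 = 4 ✓.

x ≡ 74 (mod 84).


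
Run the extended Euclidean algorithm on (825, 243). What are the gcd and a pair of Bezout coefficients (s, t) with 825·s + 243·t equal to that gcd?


Euclidean algorithm on (825, 243) — divide until remainder is 0:
  825 = 3 · 243 + 96
  243 = 2 · 96 + 51
  96 = 1 · 51 + 45
  51 = 1 · 45 + 6
  45 = 7 · 6 + 3
  6 = 2 · 3 + 0
gcd(825, 243) = 3.
Track Bezout coefficients alongside the remainders: start with r₀ = 825 = a·1 + b·0 (s = 1, t = 0) and r₁ = 243 = a·0 + b·1 (s = 0, t = 1); each new remainder r_{k+1} = r_{k-1} − q_k·r_k inherits s_{k+1} = s_{k-1} − q_k·s_k, t_{k+1} = t_{k-1} − q_k·t_k, so r_k = a·s_k + b·t_k at every step:
  q = 3: r = 96, s = 1 − 3·0 = 1, t = 0 − 3·1 = -3  (check: 825·1 + 243·(-3) = 96)
  q = 2: r = 51, s = 0 − 2·1 = -2, t = 1 − 2·(-3) = 7  (check: 825·(-2) + 243·7 = 51)
  q = 1: r = 45, s = 1 − 1·(-2) = 3, t = -3 − 1·7 = -10  (check: 825·3 + 243·(-10) = 45)
  q = 1: r = 6, s = -2 − 1·3 = -5, t = 7 − 1·(-10) = 17  (check: 825·(-5) + 243·17 = 6)
  q = 7: r = 3, s = 3 − 7·(-5) = 38, t = -10 − 7·17 = -129  (check: 825·38 + 243·(-129) = 3)
The row with r = 3 (the gcd) gives the Bezout coefficients s = 38, t = -129.
Result: 825 · (38) + 243 · (-129) = 3.

gcd(825, 243) = 3; s = 38, t = -129 (check: 825·38 + 243·(-129) = 3).


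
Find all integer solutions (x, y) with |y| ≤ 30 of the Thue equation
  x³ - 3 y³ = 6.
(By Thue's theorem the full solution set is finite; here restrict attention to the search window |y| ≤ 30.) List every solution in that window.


The equation is x³ - 3y³ = 6. For fixed y, x³ = 3·y³ + 6, so a solution requires the RHS to be a perfect cube.
Strategy: iterate y from -30 to 30, compute RHS = 3·y³ + 6, and check whether it is a (positive or negative) perfect cube.
Check small values of y:
  y = 0: RHS = 6 is not a perfect cube.
  y = 1: RHS = 9 is not a perfect cube.
  y = -1: RHS = 3 is not a perfect cube.
  y = 2: RHS = 30 is not a perfect cube.
  y = -2: RHS = -18 is not a perfect cube.
  y = 3: RHS = 87 is not a perfect cube.
  y = -3: RHS = -75 is not a perfect cube.
Continuing the search up to |y| = 30 finds no solutions either.
No (x, y) in the scanned range satisfies the equation.

No integer solutions with |y| ≤ 30.


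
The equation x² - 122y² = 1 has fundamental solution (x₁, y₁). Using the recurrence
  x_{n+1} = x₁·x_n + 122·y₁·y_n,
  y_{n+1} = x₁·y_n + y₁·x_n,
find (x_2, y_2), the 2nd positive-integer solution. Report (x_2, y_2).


Step 1: Find the fundamental solution (x₁, y₁) of x² - 122y² = 1.
  Expand √122 as a continued fraction. a₀ = ⌊√122⌋ = 11; iterate m_{k+1} = d_k·a_k − m_k, d_{k+1} = (122 − m_{k+1}²)/d_k, a_{k+1} = ⌊(a₀ + m_{k+1})/d_{k+1}⌋ (starting m₀ = 0, d₀ = 1), with convergents p_k = a_k·p_{k-1} + p_{k-2}, q_k = a_k·q_{k-1} + q_{k-2} (p₋₁ = 1, q₋₁ = 0):
  k = 0: a₀ = 11; p₀/q₀ = 11/1; p₀² − 122·q₀² = 121 − 122 = -1.
  k = 1: m = 11, d = 1, a = ⌊(11 + 11)/1⌋ = 22; p/q = (22·11 + 1)/(22·1 + 0) = 243/22; p² − 122·q² = 59049 − 59048 = 1.
  The first convergent with p² − 122·q² = 1 gives the fundamental solution (x₁, y₁) = (243, 22).
Step 2: Apply the recurrence (x_{n+1}, y_{n+1}) = (x₁x_n + 122y₁y_n, x₁y_n + y₁x_n) repeatedly.
  From (x_1, y_1) = (243, 22): x_2 = 243·243 + 122·22·22 = 118097; y_2 = 243·22 + 22·243 = 10692.
Step 3: Verify x_2² - 122·y_2² = 13946901409 - 13946901408 = 1 (should be 1). ✓

(x_1, y_1) = (243, 22); (x_2, y_2) = (118097, 10692).


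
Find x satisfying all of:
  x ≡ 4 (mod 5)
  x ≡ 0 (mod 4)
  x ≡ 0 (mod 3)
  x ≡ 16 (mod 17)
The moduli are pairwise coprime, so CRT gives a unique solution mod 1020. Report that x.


Product of moduli M = 5 · 4 · 3 · 17 = 1020.
Merge one congruence at a time:
  Start: x ≡ 4 (mod 5).
  Combine with x ≡ 0 (mod 4); new modulus lcm = 20.
    Write x = 4 + 5·t and substitute into x ≡ 0 (mod 4): 5·t ≡ 0 − 4 = -4 (mod 4).
    Reduce coefficients mod 4: 1·t ≡ 0 (mod 4).
    So t ≡ 0 (mod 4).
    Then x = 4 + 5·0 = 4, valid modulo lcm(5, 4) = 20: x ≡ 4 (mod 20).
  Combine with x ≡ 0 (mod 3); new modulus lcm = 60.
    Write x = 4 + 20·t and substitute into x ≡ 0 (mod 3): 20·t ≡ 0 − 4 = -4 (mod 3).
    Reduce coefficients mod 3: 2·t ≡ 2 (mod 3).
    The inverse of 2 mod 3 is 2 (since 2·2 = 4 = 1·3 + 1), so t ≡ 2·2 = 4 ≡ 1 (mod 3).
    Then x = 4 + 20·1 = 24, valid modulo lcm(20, 3) = 60: x ≡ 24 (mod 60).
  Combine with x ≡ 16 (mod 17); new modulus lcm = 1020.
    Write x = 24 + 60·t and substitute into x ≡ 16 (mod 17): 60·t ≡ 16 − 24 = -8 (mod 17).
    Reduce coefficients mod 17: 9·t ≡ 9 (mod 17).
    The inverse of 9 mod 17 is 2 (since 9·2 = 18 = 1·17 + 1), so t ≡ 2·9 = 18 ≡ 1 (mod 17).
    Then x = 24 + 60·1 = 84, valid modulo lcm(60, 17) = 1020: x ≡ 84 (mod 1020).
Verify against each original: 84 mod 5 = 4, 84 mod 4 = 0, 84 mod 3 = 0, 84 mod 17 = 16.

x ≡ 84 (mod 1020).


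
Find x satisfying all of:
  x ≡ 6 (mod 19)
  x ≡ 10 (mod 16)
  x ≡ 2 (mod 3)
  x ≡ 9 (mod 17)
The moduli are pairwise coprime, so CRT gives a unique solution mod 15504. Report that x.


Product of moduli M = 19 · 16 · 3 · 17 = 15504.
Merge one congruence at a time:
  Start: x ≡ 6 (mod 19).
  Combine with x ≡ 10 (mod 16); new modulus lcm = 304.
    Write x = 6 + 19·t and substitute into x ≡ 10 (mod 16): 19·t ≡ 10 − 6 = 4 (mod 16).
    Reduce coefficients mod 16: 3·t ≡ 4 (mod 16).
    The inverse of 3 mod 16 is 11 (since 3·11 = 33 = 2·16 + 1), so t ≡ 11·4 = 44 ≡ 12 (mod 16).
    Then x = 6 + 19·12 = 234, valid modulo lcm(19, 16) = 304: x ≡ 234 (mod 304).
  Combine with x ≡ 2 (mod 3); new modulus lcm = 912.
    Write x = 234 + 304·t and substitute into x ≡ 2 (mod 3): 304·t ≡ 2 − 234 = -232 (mod 3).
    Reduce coefficients mod 3: 1·t ≡ 2 (mod 3).
    So t ≡ 2 (mod 3).
    Then x = 234 + 304·2 = 842, valid modulo lcm(304, 3) = 912: x ≡ 842 (mod 912).
  Combine with x ≡ 9 (mod 17); new modulus lcm = 15504.
    Write x = 842 + 912·t and substitute into x ≡ 9 (mod 17): 912·t ≡ 9 − 842 = -833 (mod 17).
    Reduce coefficients mod 17: 11·t ≡ 0 (mod 17).
    The inverse of 11 mod 17 is 14 (since 11·14 = 154 = 9·17 + 1), so t ≡ 14·0 = 0 ≡ 0 (mod 17).
    Then x = 842 + 912·0 = 842, valid modulo lcm(912, 17) = 15504: x ≡ 842 (mod 15504).
Verify against each original: 842 mod 19 = 6, 842 mod 16 = 10, 842 mod 3 = 2, 842 mod 17 = 9.

x ≡ 842 (mod 15504).


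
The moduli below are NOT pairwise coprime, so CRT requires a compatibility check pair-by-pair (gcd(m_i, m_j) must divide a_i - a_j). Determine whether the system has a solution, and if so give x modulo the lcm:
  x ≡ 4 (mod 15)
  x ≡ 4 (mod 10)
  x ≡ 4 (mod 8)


Moduli 15, 10, 8 are not pairwise coprime, so CRT works modulo lcm(m_i) when all pairwise compatibility conditions hold.
Pairwise compatibility: gcd(m_i, m_j) must divide a_i - a_j for every pair.
Merge one congruence at a time:
  Start: x ≡ 4 (mod 15).
  Combine with x ≡ 4 (mod 10): gcd(15, 10) = 5; 4 - 4 = 0, which IS divisible by 5, so compatible.
    Write x = 4 + 15·t and substitute into x ≡ 4 (mod 10): 15·t ≡ 4 − 4 = 0 (mod 10).
    Divide the congruence (and modulus) by g = 5: 3·t ≡ 0 (mod 2).
    Reduce coefficients mod 2: 1·t ≡ 0 (mod 2).
    So t ≡ 0 (mod 2).
    Then x = 4 + 15·0 = 4, valid modulo lcm(15, 10) = 30: x ≡ 4 (mod 30).
  Combine with x ≡ 4 (mod 8): gcd(30, 8) = 2; 4 - 4 = 0, which IS divisible by 2, so compatible.
    Write x = 4 + 30·t and substitute into x ≡ 4 (mod 8): 30·t ≡ 4 − 4 = 0 (mod 8).
    Divide the congruence (and modulus) by g = 2: 15·t ≡ 0 (mod 4).
    Reduce coefficients mod 4: 3·t ≡ 0 (mod 4).
    The inverse of 3 mod 4 is 3 (since 3·3 = 9 = 2·4 + 1), so t ≡ 3·0 = 0 ≡ 0 (mod 4).
    Then x = 4 + 30·0 = 4, valid modulo lcm(30, 8) = 120: x ≡ 4 (mod 120).
Verify: 4 mod 15 = 4, 4 mod 10 = 4, 4 mod 8 = 4.

x ≡ 4 (mod 120).


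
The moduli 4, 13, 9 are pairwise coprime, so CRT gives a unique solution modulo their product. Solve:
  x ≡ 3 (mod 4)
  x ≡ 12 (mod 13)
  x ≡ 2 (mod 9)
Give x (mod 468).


Moduli 4, 13, 9 are pairwise coprime; by CRT there is a unique solution modulo M = 4 · 13 · 9 = 468.
Solve pairwise, accumulating the modulus:
  Start with x ≡ 3 (mod 4).
  Combine with x ≡ 12 (mod 13): since gcd(4, 13) = 1, we get a unique residue mod 52.
    Write x = 3 + 4·t and substitute into x ≡ 12 (mod 13): 4·t ≡ 12 − 3 = 9 (mod 13).
    The inverse of 4 mod 13 is 10 (since 4·10 = 40 = 3·13 + 1), so t ≡ 10·9 = 90 ≡ 12 (mod 13).
    Then x = 3 + 4·12 = 51, valid modulo lcm(4, 13) = 52: x ≡ 51 (mod 52).
  Combine with x ≡ 2 (mod 9): since gcd(52, 9) = 1, we get a unique residue mod 468.
    Write x = 51 + 52·t and substitute into x ≡ 2 (mod 9): 52·t ≡ 2 − 51 = -49 (mod 9).
    Reduce coefficients mod 9: 7·t ≡ 5 (mod 9).
    The inverse of 7 mod 9 is 4 (since 7·4 = 28 = 3·9 + 1), so t ≡ 4·5 = 20 ≡ 2 (mod 9).
    Then x = 51 + 52·2 = 155, valid modulo lcm(52, 9) = 468: x ≡ 155 (mod 468).
Verify: 155 mod 4 = 3 ✓, 155 mod 13 = 12 ✓, 155 mod 9 = 2 ✓.

x ≡ 155 (mod 468).


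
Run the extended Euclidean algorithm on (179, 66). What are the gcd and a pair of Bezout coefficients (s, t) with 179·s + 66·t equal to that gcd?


Euclidean algorithm on (179, 66) — divide until remainder is 0:
  179 = 2 · 66 + 47
  66 = 1 · 47 + 19
  47 = 2 · 19 + 9
  19 = 2 · 9 + 1
  9 = 9 · 1 + 0
gcd(179, 66) = 1.
Track Bezout coefficients alongside the remainders: start with r₀ = 179 = a·1 + b·0 (s = 1, t = 0) and r₁ = 66 = a·0 + b·1 (s = 0, t = 1); each new remainder r_{k+1} = r_{k-1} − q_k·r_k inherits s_{k+1} = s_{k-1} − q_k·s_k, t_{k+1} = t_{k-1} − q_k·t_k, so r_k = a·s_k + b·t_k at every step:
  q = 2: r = 47, s = 1 − 2·0 = 1, t = 0 − 2·1 = -2  (check: 179·1 + 66·(-2) = 47)
  q = 1: r = 19, s = 0 − 1·1 = -1, t = 1 − 1·(-2) = 3  (check: 179·(-1) + 66·3 = 19)
  q = 2: r = 9, s = 1 − 2·(-1) = 3, t = -2 − 2·3 = -8  (check: 179·3 + 66·(-8) = 9)
  q = 2: r = 1, s = -1 − 2·3 = -7, t = 3 − 2·(-8) = 19  (check: 179·(-7) + 66·19 = 1)
The row with r = 1 (the gcd) gives the Bezout coefficients s = -7, t = 19.
Result: 179 · (-7) + 66 · (19) = 1.

gcd(179, 66) = 1; s = -7, t = 19 (check: 179·(-7) + 66·19 = 1).


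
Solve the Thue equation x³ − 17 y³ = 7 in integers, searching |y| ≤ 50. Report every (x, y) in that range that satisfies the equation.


The equation is x³ - 17y³ = 7. For fixed y, x³ = 17·y³ + 7, so a solution requires the RHS to be a perfect cube.
Strategy: iterate y from -50 to 50, compute RHS = 17·y³ + 7, and check whether it is a (positive or negative) perfect cube.
Check small values of y:
  y = 0: RHS = 7 is not a perfect cube.
  y = 1: RHS = 24 is not a perfect cube.
  y = -1: RHS = -10 is not a perfect cube.
  y = 2: RHS = 143 is not a perfect cube.
  y = -2: RHS = -129 is not a perfect cube.
  y = 3: RHS = 466 is not a perfect cube.
  y = -3: RHS = -452 is not a perfect cube.
Continuing the search up to |y| = 50 finds no solutions either.
No (x, y) in the scanned range satisfies the equation.

No integer solutions with |y| ≤ 50.


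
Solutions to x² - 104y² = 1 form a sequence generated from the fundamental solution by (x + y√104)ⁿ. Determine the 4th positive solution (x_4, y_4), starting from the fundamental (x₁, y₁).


Step 1: Find the fundamental solution (x₁, y₁) of x² - 104y² = 1.
  Expand √104 as a continued fraction. a₀ = ⌊√104⌋ = 10; iterate m_{k+1} = d_k·a_k − m_k, d_{k+1} = (104 − m_{k+1}²)/d_k, a_{k+1} = ⌊(a₀ + m_{k+1})/d_{k+1}⌋ (starting m₀ = 0, d₀ = 1), with convergents p_k = a_k·p_{k-1} + p_{k-2}, q_k = a_k·q_{k-1} + q_{k-2} (p₋₁ = 1, q₋₁ = 0):
  k = 0: a₀ = 10; p₀/q₀ = 10/1; p₀² − 104·q₀² = 100 − 104 = -4.
  k = 1: m = 10, d = 4, a = ⌊(10 + 10)/4⌋ = 5; p/q = (5·10 + 1)/(5·1 + 0) = 51/5; p² − 104·q² = 2601 − 2600 = 1.
  The first convergent with p² − 104·q² = 1 gives the fundamental solution (x₁, y₁) = (51, 5).
Step 2: Apply the recurrence (x_{n+1}, y_{n+1}) = (x₁x_n + 104y₁y_n, x₁y_n + y₁x_n) repeatedly.
  From (x_1, y_1) = (51, 5): x_2 = 51·51 + 104·5·5 = 5201; y_2 = 51·5 + 5·51 = 510.
  From (x_2, y_2) = (5201, 510): x_3 = 51·5201 + 104·5·510 = 530451; y_3 = 51·510 + 5·5201 = 52015.
  From (x_3, y_3) = (530451, 52015): x_4 = 51·530451 + 104·5·52015 = 54100801; y_4 = 51·52015 + 5·530451 = 5305020.
Step 3: Verify x_4² - 104·y_4² = 2926896668841601 - 2926896668841600 = 1 (should be 1). ✓

(x_1, y_1) = (51, 5); (x_4, y_4) = (54100801, 5305020).
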